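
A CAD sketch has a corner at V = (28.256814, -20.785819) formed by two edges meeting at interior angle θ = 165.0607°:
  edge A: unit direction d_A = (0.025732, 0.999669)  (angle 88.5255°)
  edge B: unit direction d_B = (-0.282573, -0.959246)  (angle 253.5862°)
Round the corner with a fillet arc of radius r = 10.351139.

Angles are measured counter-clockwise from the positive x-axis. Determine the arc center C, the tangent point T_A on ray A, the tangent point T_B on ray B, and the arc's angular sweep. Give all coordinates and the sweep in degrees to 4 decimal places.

center=(17.9440,-19.1627) T_A=(28.2917,-19.4291) T_B=(27.8733,-22.0877) sweep=14.9393

bisector direction at 171.0558° = (-0.987840,0.155472)
center distance |VC| = r/sin(θ/2) = 10.351139/sin(82.5303°) = 10.439732
C = V + |VC|·bis = (17.9440,-19.1627)
T_A = V + ((C−V)·d_A)·d_A = V + 1.3572·d_A = (28.2917,-19.4291)
T_B = V + ((C−V)·d_B)·d_B = V + 1.3572·d_B = (27.8733,-22.0877)
sweep = 180° − θ = 14.9393°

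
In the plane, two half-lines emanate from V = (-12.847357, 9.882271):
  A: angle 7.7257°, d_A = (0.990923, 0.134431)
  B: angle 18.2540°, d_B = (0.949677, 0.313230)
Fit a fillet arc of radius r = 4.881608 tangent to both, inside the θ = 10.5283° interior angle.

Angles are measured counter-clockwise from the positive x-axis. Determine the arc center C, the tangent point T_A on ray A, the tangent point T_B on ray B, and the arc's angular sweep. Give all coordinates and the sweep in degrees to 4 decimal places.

bisector direction at 12.9899° = (0.974410,0.224778)
center distance |VC| = r/sin(θ/2) = 4.881608/sin(5.2641°) = 53.206961
C = V + |VC|·bis = (38.9980,21.8420)
T_A = V + ((C−V)·d_A)·d_A = V + 52.9826·d_A = (39.6543,17.0048)
T_B = V + ((C−V)·d_B)·d_B = V + 52.9826·d_B = (37.4690,26.4780)
sweep = 180° − θ = 169.4717°

center=(38.9980,21.8420) T_A=(39.6543,17.0048) T_B=(37.4690,26.4780) sweep=169.4717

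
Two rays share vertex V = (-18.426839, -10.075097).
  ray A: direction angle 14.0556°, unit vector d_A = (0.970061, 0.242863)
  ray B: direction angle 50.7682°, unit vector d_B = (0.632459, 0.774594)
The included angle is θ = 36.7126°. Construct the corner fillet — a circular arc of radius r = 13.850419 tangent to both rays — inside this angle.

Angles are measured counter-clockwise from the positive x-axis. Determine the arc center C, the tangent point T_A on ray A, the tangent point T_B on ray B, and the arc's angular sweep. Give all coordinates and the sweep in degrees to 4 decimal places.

center=(18.7018,13.4983) T_A=(22.0656,0.0625) T_B=(7.9734,22.2581) sweep=143.2874

bisector direction at 32.4119° = (0.844217,0.536002)
center distance |VC| = r/sin(θ/2) = 13.850419/sin(18.3563°) = 43.980024
C = V + |VC|·bis = (18.7018,13.4983)
T_A = V + ((C−V)·d_A)·d_A = V + 41.7422·d_A = (22.0656,0.0625)
T_B = V + ((C−V)·d_B)·d_B = V + 41.7422·d_B = (7.9734,22.2581)
sweep = 180° − θ = 143.2874°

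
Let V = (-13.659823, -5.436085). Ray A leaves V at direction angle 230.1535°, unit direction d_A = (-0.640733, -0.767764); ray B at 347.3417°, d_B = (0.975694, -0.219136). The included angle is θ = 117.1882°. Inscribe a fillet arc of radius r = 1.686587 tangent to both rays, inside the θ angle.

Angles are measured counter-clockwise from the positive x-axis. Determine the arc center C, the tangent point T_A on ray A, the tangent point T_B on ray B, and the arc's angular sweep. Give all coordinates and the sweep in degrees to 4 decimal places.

center=(-13.0247,-7.3073) T_A=(-14.3196,-6.2267) T_B=(-12.6551,-5.6617) sweep=62.8118

bisector direction at 288.7476° = (0.321400,-0.946944)
center distance |VC| = r/sin(θ/2) = 1.686587/sin(58.5941°) = 1.976090
C = V + |VC|·bis = (-13.0247,-7.3073)
T_A = V + ((C−V)·d_A)·d_A = V + 1.0297·d_A = (-14.3196,-6.2267)
T_B = V + ((C−V)·d_B)·d_B = V + 1.0297·d_B = (-12.6551,-5.6617)
sweep = 180° − θ = 62.8118°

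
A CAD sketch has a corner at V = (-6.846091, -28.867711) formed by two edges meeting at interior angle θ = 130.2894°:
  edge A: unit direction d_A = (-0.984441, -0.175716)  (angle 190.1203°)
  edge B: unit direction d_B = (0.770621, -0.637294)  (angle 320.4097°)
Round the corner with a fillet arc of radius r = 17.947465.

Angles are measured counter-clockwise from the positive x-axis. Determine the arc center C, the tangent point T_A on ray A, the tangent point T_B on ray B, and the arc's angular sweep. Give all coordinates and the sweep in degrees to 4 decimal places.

center=(-11.8770,-47.9968) T_A=(-15.0307,-30.3286) T_B=(-0.4392,-34.1661) sweep=49.7106

bisector direction at 255.2650° = (-0.254349,-0.967113)
center distance |VC| = r/sin(θ/2) = 17.947465/sin(65.1447°) = 19.779606
C = V + |VC|·bis = (-11.8770,-47.9968)
T_A = V + ((C−V)·d_A)·d_A = V + 8.3139·d_A = (-15.0307,-30.3286)
T_B = V + ((C−V)·d_B)·d_B = V + 8.3139·d_B = (-0.4392,-34.1661)
sweep = 180° − θ = 49.7106°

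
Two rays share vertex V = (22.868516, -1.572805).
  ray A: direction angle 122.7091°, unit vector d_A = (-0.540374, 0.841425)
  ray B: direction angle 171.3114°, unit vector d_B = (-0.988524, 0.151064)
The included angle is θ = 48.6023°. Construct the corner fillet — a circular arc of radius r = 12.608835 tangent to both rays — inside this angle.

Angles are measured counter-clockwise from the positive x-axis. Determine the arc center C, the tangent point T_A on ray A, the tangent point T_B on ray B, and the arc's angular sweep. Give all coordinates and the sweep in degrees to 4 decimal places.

center=(-2.8303,15.1096) T_A=(7.7791,21.9231) T_B=(-4.7350,2.6455) sweep=131.3977

bisector direction at 147.0103° = (-0.838768,0.544489)
center distance |VC| = r/sin(θ/2) = 12.608835/sin(24.3011°) = 30.638723
C = V + |VC|·bis = (-2.8303,15.1096)
T_A = V + ((C−V)·d_A)·d_A = V + 27.9240·d_A = (7.7791,21.9231)
T_B = V + ((C−V)·d_B)·d_B = V + 27.9240·d_B = (-4.7350,2.6455)
sweep = 180° − θ = 131.3977°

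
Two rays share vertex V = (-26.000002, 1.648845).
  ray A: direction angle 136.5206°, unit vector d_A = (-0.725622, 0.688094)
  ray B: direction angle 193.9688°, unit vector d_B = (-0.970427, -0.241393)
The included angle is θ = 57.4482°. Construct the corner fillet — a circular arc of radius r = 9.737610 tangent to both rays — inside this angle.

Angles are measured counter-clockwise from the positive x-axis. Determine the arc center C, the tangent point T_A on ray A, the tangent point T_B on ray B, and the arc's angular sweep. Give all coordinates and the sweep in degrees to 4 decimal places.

bisector direction at 165.2447° = (-0.967022,0.254691)
center distance |VC| = r/sin(θ/2) = 9.737610/sin(28.7241°) = 20.261681
C = V + |VC|·bis = (-45.5935,6.8093)
T_A = V + ((C−V)·d_A)·d_A = V + 17.7684·d_A = (-38.8931,13.8751)
T_B = V + ((C−V)·d_B)·d_B = V + 17.7684·d_B = (-43.2429,-2.6403)
sweep = 180° − θ = 122.5518°

center=(-45.5935,6.8093) T_A=(-38.8931,13.8751) T_B=(-43.2429,-2.6403) sweep=122.5518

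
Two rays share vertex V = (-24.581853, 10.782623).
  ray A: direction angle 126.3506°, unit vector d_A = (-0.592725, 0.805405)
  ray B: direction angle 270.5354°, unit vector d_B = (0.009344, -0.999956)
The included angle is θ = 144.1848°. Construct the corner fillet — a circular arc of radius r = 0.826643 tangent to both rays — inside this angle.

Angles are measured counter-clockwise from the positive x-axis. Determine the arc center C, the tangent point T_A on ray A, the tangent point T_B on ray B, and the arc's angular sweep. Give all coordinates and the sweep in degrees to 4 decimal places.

bisector direction at 198.4430° = (-0.948639,-0.316361)
center distance |VC| = r/sin(θ/2) = 0.826643/sin(72.0924°) = 0.868730
C = V + |VC|·bis = (-25.4060,10.5078)
T_A = V + ((C−V)·d_A)·d_A = V + 0.2671·d_A = (-24.7402,10.9978)
T_B = V + ((C−V)·d_B)·d_B = V + 0.2671·d_B = (-24.5794,10.5155)
sweep = 180° − θ = 35.8152°

center=(-25.4060,10.5078) T_A=(-24.7402,10.9978) T_B=(-24.5794,10.5155) sweep=35.8152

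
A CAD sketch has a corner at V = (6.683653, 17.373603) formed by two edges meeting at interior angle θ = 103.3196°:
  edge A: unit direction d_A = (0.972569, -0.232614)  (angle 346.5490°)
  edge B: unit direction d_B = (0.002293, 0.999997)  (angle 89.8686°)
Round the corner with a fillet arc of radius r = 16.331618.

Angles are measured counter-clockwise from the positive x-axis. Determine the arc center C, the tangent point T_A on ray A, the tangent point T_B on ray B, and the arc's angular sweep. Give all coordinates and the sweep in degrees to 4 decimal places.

center=(23.0449,30.2527) T_A=(19.2459,14.3690) T_B=(6.7133,30.2901) sweep=76.6804

bisector direction at 38.2088° = (0.785762,0.618529)
center distance |VC| = r/sin(θ/2) = 16.331618/sin(51.6598°) = 20.822080
C = V + |VC|·bis = (23.0449,30.2527)
T_A = V + ((C−V)·d_A)·d_A = V + 12.9166·d_A = (19.2459,14.3690)
T_B = V + ((C−V)·d_B)·d_B = V + 12.9166·d_B = (6.7133,30.2901)
sweep = 180° − θ = 76.6804°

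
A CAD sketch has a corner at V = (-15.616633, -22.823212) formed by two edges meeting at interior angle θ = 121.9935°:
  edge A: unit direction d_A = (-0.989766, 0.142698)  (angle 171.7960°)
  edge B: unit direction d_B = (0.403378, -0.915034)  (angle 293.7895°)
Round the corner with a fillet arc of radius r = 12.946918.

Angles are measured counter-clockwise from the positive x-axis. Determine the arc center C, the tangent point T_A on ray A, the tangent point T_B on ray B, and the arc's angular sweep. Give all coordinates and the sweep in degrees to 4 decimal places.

bisector direction at 232.7927° = (-0.604700,-0.796453)
center distance |VC| = r/sin(θ/2) = 12.946918/sin(60.9967°) = 14.803377
C = V + |VC|·bis = (-24.5682,-34.6134)
T_A = V + ((C−V)·d_A)·d_A = V + 7.1776·d_A = (-22.7207,-21.7990)
T_B = V + ((C−V)·d_B)·d_B = V + 7.1776·d_B = (-12.7214,-29.3909)
sweep = 180° − θ = 58.0065°

center=(-24.5682,-34.6134) T_A=(-22.7207,-21.7990) T_B=(-12.7214,-29.3909) sweep=58.0065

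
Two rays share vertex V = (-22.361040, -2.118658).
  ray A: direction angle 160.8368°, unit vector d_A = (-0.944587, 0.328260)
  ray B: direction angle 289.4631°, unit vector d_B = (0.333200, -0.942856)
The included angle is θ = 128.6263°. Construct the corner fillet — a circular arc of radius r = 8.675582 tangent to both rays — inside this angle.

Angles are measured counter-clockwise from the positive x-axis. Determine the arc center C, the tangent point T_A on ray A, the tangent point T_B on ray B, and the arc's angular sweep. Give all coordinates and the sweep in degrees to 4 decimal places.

center=(-29.1505,-8.9437) T_A=(-26.3026,-0.7489) T_B=(-20.9707,-6.0530) sweep=51.3737

bisector direction at 225.1499° = (-0.705254,-0.708955)
center distance |VC| = r/sin(θ/2) = 8.675582/sin(64.3131°) = 9.626951
C = V + |VC|·bis = (-29.1505,-8.9437)
T_A = V + ((C−V)·d_A)·d_A = V + 4.1728·d_A = (-26.3026,-0.7489)
T_B = V + ((C−V)·d_B)·d_B = V + 4.1728·d_B = (-20.9707,-6.0530)
sweep = 180° − θ = 51.3737°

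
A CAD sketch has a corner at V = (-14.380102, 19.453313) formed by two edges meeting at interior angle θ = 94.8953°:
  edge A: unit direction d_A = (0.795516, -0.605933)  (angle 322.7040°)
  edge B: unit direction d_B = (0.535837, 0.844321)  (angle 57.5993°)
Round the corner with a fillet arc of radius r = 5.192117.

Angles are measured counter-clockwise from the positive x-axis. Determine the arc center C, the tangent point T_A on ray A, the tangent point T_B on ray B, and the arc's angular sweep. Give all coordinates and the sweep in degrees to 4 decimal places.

bisector direction at 10.1517° = (0.984345,0.176254)
center distance |VC| = r/sin(θ/2) = 5.192117/sin(47.4477°) = 7.048189
C = V + |VC|·bis = (-7.4423,20.6956)
T_A = V + ((C−V)·d_A)·d_A = V + 4.7664·d_A = (-10.5883,16.5652)
T_B = V + ((C−V)·d_B)·d_B = V + 4.7664·d_B = (-11.8261,23.4777)
sweep = 180° − θ = 85.1047°

center=(-7.4423,20.6956) T_A=(-10.5883,16.5652) T_B=(-11.8261,23.4777) sweep=85.1047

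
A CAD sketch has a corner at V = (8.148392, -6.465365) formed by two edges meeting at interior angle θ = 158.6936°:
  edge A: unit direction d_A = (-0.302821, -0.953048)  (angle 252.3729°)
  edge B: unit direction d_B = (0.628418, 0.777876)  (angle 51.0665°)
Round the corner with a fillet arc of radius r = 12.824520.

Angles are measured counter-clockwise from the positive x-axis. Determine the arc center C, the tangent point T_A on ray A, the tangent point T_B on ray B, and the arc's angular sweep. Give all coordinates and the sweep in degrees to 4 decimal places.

center=(19.6403,-12.6480) T_A=(7.4179,-8.7645) T_B=(9.6644,-4.5888) sweep=21.3064

bisector direction at 331.7197° = (0.880640,-0.473785)
center distance |VC| = r/sin(θ/2) = 12.824520/sin(79.3468°) = 13.049439
C = V + |VC|·bis = (19.6403,-12.6480)
T_A = V + ((C−V)·d_A)·d_A = V + 2.4124·d_A = (7.4179,-8.7645)
T_B = V + ((C−V)·d_B)·d_B = V + 2.4124·d_B = (9.6644,-4.5888)
sweep = 180° − θ = 21.3064°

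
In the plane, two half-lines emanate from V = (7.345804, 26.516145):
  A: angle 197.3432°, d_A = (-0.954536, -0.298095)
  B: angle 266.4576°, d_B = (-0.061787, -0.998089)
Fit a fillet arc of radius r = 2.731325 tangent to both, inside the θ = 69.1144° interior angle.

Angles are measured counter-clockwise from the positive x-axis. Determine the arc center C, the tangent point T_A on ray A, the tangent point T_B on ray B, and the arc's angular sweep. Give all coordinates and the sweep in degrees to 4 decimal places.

bisector direction at 231.9004° = (-0.617030,-0.786939)
center distance |VC| = r/sin(θ/2) = 2.731325/sin(34.5572°) = 4.815209
C = V + |VC|·bis = (4.3747,22.7269)
T_A = V + ((C−V)·d_A)·d_A = V + 3.9656·d_A = (3.5605,25.3340)
T_B = V + ((C−V)·d_B)·d_B = V + 3.9656·d_B = (7.1008,22.5581)
sweep = 180° − θ = 110.8856°

center=(4.3747,22.7269) T_A=(3.5605,25.3340) T_B=(7.1008,22.5581) sweep=110.8856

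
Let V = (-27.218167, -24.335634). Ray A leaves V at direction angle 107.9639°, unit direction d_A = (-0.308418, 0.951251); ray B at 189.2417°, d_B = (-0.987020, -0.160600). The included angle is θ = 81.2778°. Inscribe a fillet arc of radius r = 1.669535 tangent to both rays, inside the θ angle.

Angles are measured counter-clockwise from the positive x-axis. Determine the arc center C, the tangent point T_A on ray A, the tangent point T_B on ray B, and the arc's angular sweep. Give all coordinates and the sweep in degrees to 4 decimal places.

center=(-29.4062,-23.0002) T_A=(-27.8181,-22.4853) T_B=(-29.1381,-24.6480) sweep=98.7222

bisector direction at 148.6028° = (-0.853576,0.520968)
center distance |VC| = r/sin(θ/2) = 1.669535/sin(40.6389°) = 2.563430
C = V + |VC|·bis = (-29.4062,-23.0002)
T_A = V + ((C−V)·d_A)·d_A = V + 1.9452·d_A = (-27.8181,-22.4853)
T_B = V + ((C−V)·d_B)·d_B = V + 1.9452·d_B = (-29.1381,-24.6480)
sweep = 180° − θ = 98.7222°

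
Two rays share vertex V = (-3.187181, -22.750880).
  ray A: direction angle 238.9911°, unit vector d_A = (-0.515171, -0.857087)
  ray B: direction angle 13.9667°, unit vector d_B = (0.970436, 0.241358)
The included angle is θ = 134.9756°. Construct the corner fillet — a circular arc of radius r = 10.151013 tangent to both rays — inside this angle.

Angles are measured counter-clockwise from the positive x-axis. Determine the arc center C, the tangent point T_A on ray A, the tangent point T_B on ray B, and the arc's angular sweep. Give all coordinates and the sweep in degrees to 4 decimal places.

center=(3.3457,-31.5863) T_A=(-5.3546,-26.3568) T_B=(0.8957,-21.7354) sweep=45.0244

bisector direction at 306.4789° = (0.594527,-0.804076)
center distance |VC| = r/sin(θ/2) = 10.151013/sin(67.4878°) = 10.988347
C = V + |VC|·bis = (3.3457,-31.5863)
T_A = V + ((C−V)·d_A)·d_A = V + 4.2072·d_A = (-5.3546,-26.3568)
T_B = V + ((C−V)·d_B)·d_B = V + 4.2072·d_B = (0.8957,-21.7354)
sweep = 180° − θ = 45.0244°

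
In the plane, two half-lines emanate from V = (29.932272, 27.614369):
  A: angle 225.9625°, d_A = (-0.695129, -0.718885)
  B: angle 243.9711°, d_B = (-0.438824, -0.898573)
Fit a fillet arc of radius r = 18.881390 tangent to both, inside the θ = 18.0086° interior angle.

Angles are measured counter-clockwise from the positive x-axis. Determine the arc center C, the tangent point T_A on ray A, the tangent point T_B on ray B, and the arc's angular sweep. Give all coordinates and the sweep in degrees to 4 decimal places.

bisector direction at 234.9668° = (-0.574051,-0.818820)
center distance |VC| = r/sin(θ/2) = 18.881390/sin(9.0043°) = 120.641238
C = V + |VC|·bis = (-39.3220,-71.1690)
T_A = V + ((C−V)·d_A)·d_A = V + 119.1545·d_A = (-52.8955,-58.0440)
T_B = V + ((C−V)·d_B)·d_B = V + 119.1545·d_B = (-22.3556,-79.4547)
sweep = 180° − θ = 161.9914°

center=(-39.3220,-71.1690) T_A=(-52.8955,-58.0440) T_B=(-22.3556,-79.4547) sweep=161.9914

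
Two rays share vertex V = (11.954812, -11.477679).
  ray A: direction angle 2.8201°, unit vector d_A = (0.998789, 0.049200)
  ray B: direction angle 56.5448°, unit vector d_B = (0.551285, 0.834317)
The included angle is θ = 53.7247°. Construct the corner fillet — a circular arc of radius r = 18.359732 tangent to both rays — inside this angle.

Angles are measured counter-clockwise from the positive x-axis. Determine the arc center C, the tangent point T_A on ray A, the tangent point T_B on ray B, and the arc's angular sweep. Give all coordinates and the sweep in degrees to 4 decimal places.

center=(47.2556,8.6432) T_A=(48.1589,-9.6943) T_B=(31.9378,18.7647) sweep=126.2753

bisector direction at 29.6824° = (0.868783,0.495193)
center distance |VC| = r/sin(θ/2) = 18.359732/sin(26.8623°) = 40.632486
C = V + |VC|·bis = (47.2556,8.6432)
T_A = V + ((C−V)·d_A)·d_A = V + 36.2480·d_A = (48.1589,-9.6943)
T_B = V + ((C−V)·d_B)·d_B = V + 36.2480·d_B = (31.9378,18.7647)
sweep = 180° − θ = 126.2753°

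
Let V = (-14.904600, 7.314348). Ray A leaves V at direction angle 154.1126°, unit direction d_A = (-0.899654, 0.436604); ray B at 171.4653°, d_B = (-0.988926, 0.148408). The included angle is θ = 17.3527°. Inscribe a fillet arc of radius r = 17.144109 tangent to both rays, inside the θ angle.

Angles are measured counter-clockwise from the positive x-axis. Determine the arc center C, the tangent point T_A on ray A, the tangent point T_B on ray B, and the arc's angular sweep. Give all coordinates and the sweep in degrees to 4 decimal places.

center=(-123.4635,40.9419) T_A=(-115.9784,56.3657) T_B=(-126.0079,23.9876) sweep=162.6473

bisector direction at 162.7889° = (-0.955221,0.295892)
center distance |VC| = r/sin(θ/2) = 17.144109/sin(8.6763°) = 113.647944
C = V + |VC|·bis = (-123.4635,40.9419)
T_A = V + ((C−V)·d_A)·d_A = V + 112.3474·d_A = (-115.9784,56.3657)
T_B = V + ((C−V)·d_B)·d_B = V + 112.3474·d_B = (-126.0079,23.9876)
sweep = 180° − θ = 162.6473°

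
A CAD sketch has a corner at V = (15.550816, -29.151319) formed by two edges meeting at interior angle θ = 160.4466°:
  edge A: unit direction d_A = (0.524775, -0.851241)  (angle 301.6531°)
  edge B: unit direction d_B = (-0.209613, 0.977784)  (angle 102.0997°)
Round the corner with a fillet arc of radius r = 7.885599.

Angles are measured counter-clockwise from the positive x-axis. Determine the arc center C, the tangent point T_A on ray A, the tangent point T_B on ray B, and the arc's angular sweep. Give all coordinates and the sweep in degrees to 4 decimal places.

bisector direction at 21.8764° = (0.927990,0.372606)
center distance |VC| = r/sin(θ/2) = 7.885599/sin(80.2233°) = 8.001809
C = V + |VC|·bis = (22.9764,-26.1698)
T_A = V + ((C−V)·d_A)·d_A = V + 1.3588·d_A = (16.2639,-30.3080)
T_B = V + ((C−V)·d_B)·d_B = V + 1.3588·d_B = (15.2660,-27.8227)
sweep = 180° − θ = 19.5534°

center=(22.9764,-26.1698) T_A=(16.2639,-30.3080) T_B=(15.2660,-27.8227) sweep=19.5534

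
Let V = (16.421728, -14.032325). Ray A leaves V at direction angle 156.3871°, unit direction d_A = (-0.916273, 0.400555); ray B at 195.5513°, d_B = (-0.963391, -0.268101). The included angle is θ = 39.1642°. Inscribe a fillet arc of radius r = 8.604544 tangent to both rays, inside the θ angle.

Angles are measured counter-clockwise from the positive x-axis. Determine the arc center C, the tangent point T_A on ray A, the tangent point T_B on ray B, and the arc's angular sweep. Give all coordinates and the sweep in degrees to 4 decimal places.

bisector direction at 175.9692° = (-0.997526,0.070293)
center distance |VC| = r/sin(θ/2) = 8.604544/sin(19.5821°) = 25.673156
C = V + |VC|·bis = (-9.1879,-12.2277)
T_A = V + ((C−V)·d_A)·d_A = V + 24.1883·d_A = (-5.7413,-4.3436)
T_B = V + ((C−V)·d_B)·d_B = V + 24.1883·d_B = (-6.8810,-20.5172)
sweep = 180° − θ = 140.8358°

center=(-9.1879,-12.2277) T_A=(-5.7413,-4.3436) T_B=(-6.8810,-20.5172) sweep=140.8358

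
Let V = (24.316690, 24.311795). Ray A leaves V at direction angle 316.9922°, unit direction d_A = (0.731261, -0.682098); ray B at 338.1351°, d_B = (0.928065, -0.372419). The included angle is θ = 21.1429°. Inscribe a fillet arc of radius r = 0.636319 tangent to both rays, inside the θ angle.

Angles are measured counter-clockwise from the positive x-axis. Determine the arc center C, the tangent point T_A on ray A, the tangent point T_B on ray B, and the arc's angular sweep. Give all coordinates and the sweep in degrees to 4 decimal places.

bisector direction at 327.5636° = (0.843988,-0.536362)
center distance |VC| = r/sin(θ/2) = 0.636319/sin(10.5715°) = 3.468405
C = V + |VC|·bis = (27.2440,22.4515)
T_A = V + ((C−V)·d_A)·d_A = V + 3.4095·d_A = (26.8100,21.9862)
T_B = V + ((C−V)·d_B)·d_B = V + 3.4095·d_B = (27.4810,23.0420)
sweep = 180° − θ = 158.8571°

center=(27.2440,22.4515) T_A=(26.8100,21.9862) T_B=(27.4810,23.0420) sweep=158.8571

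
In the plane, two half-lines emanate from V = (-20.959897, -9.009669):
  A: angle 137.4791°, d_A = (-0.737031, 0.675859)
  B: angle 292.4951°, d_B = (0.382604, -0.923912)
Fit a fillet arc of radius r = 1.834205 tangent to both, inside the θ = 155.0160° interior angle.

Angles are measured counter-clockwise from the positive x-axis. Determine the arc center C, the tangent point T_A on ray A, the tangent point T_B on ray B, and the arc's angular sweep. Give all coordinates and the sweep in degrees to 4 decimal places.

bisector direction at 214.9871° = (-0.819281,-0.573392)
center distance |VC| = r/sin(θ/2) = 1.834205/sin(77.5080°) = 1.878680
C = V + |VC|·bis = (-22.4991,-10.0869)
T_A = V + ((C−V)·d_A)·d_A = V + 0.4064·d_A = (-21.2594,-8.7350)
T_B = V + ((C−V)·d_B)·d_B = V + 0.4064·d_B = (-20.8044,-9.3851)
sweep = 180° − θ = 24.9840°

center=(-22.4991,-10.0869) T_A=(-21.2594,-8.7350) T_B=(-20.8044,-9.3851) sweep=24.9840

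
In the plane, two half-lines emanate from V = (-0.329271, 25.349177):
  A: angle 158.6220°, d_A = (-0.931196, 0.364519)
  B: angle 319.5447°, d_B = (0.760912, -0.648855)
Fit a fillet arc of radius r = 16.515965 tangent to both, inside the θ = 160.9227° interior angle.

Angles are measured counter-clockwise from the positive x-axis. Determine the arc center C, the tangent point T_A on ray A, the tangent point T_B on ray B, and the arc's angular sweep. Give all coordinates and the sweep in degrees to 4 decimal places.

bisector direction at 239.0834° = (-0.513791,-0.857916)
center distance |VC| = r/sin(θ/2) = 16.515965/sin(80.4613°) = 16.747515
C = V + |VC|·bis = (-8.9340,10.9812)
T_A = V + ((C−V)·d_A)·d_A = V + 2.7753·d_A = (-2.9136,26.3608)
T_B = V + ((C−V)·d_B)·d_B = V + 2.7753·d_B = (1.7825,23.5484)
sweep = 180° − θ = 19.0773°

center=(-8.9340,10.9812) T_A=(-2.9136,26.3608) T_B=(1.7825,23.5484) sweep=19.0773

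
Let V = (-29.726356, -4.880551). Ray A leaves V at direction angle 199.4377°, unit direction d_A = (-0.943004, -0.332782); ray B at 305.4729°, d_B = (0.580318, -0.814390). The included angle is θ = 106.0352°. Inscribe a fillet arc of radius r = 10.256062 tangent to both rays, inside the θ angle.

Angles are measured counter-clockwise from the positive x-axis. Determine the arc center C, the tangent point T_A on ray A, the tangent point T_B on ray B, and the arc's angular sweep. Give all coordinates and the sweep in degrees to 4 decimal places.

bisector direction at 252.4553° = (-0.301450,-0.953482)
center distance |VC| = r/sin(θ/2) = 10.256062/sin(53.0176°) = 12.839010
C = V + |VC|·bis = (-33.5967,-17.1223)
T_A = V + ((C−V)·d_A)·d_A = V + 7.7236·d_A = (-37.0097,-7.4508)
T_B = V + ((C−V)·d_B)·d_B = V + 7.7236·d_B = (-25.2442,-11.1705)
sweep = 180° − θ = 73.9648°

center=(-33.5967,-17.1223) T_A=(-37.0097,-7.4508) T_B=(-25.2442,-11.1705) sweep=73.9648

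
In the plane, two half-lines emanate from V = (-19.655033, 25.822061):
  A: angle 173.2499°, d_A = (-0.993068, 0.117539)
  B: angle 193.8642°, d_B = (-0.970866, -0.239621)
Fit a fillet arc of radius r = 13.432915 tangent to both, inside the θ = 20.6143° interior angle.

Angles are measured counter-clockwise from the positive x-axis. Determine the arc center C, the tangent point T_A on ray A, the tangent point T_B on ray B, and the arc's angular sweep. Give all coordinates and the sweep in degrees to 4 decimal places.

center=(-94.5861,21.1642) T_A=(-93.0072,34.5040) T_B=(-91.3673,8.1226) sweep=159.3857

bisector direction at 183.5571° = (-0.998074,-0.062042)
center distance |VC| = r/sin(θ/2) = 13.432915/sin(10.3072°) = 75.075677
C = V + |VC|·bis = (-94.5861,21.1642)
T_A = V + ((C−V)·d_A)·d_A = V + 73.8642·d_A = (-93.0072,34.5040)
T_B = V + ((C−V)·d_B)·d_B = V + 73.8642·d_B = (-91.3673,8.1226)
sweep = 180° − θ = 159.3857°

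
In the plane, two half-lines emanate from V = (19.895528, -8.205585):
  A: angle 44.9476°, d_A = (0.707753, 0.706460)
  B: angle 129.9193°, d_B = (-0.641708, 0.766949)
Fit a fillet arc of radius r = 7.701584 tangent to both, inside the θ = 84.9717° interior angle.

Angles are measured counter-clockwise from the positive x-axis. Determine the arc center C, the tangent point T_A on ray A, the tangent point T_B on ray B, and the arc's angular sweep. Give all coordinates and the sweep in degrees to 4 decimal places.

bisector direction at 87.4335° = (0.044780,0.998997)
center distance |VC| = r/sin(θ/2) = 7.701584/sin(42.4858°) = 11.402860
C = V + |VC|·bis = (20.4061,3.1858)
T_A = V + ((C−V)·d_A)·d_A = V + 8.4090·d_A = (25.8470,-2.2650)
T_B = V + ((C−V)·d_B)·d_B = V + 8.4090·d_B = (14.4994,-1.7563)
sweep = 180° − θ = 95.0283°

center=(20.4061,3.1858) T_A=(25.8470,-2.2650) T_B=(14.4994,-1.7563) sweep=95.0283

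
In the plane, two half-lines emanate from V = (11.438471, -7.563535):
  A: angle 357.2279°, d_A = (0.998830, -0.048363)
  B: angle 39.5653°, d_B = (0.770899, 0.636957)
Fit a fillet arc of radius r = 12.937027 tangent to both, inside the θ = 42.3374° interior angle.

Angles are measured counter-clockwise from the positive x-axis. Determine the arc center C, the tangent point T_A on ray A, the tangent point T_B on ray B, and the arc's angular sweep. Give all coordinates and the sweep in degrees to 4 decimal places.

center=(45.4328,3.7426) T_A=(44.8071,-9.1792) T_B=(37.1925,13.7158) sweep=137.6626

bisector direction at 18.3966° = (0.948895,0.315593)
center distance |VC| = r/sin(θ/2) = 12.937027/sin(21.1687°) = 35.825208
C = V + |VC|·bis = (45.4328,3.7426)
T_A = V + ((C−V)·d_A)·d_A = V + 33.4078·d_A = (44.8071,-9.1792)
T_B = V + ((C−V)·d_B)·d_B = V + 33.4078·d_B = (37.1925,13.7158)
sweep = 180° − θ = 137.6626°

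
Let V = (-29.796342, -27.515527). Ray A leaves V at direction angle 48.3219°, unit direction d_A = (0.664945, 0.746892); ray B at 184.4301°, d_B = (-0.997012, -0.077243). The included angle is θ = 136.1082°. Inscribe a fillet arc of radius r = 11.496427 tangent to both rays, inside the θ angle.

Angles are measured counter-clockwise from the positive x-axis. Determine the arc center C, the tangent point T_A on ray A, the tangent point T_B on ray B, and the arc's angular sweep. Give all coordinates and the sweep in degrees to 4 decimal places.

bisector direction at 116.3760° = (-0.444260,0.895898)
center distance |VC| = r/sin(θ/2) = 11.496427/sin(68.0541°) = 12.394573
C = V + |VC|·bis = (-35.3028,-16.4113)
T_A = V + ((C−V)·d_A)·d_A = V + 4.6322·d_A = (-26.7162,-24.0557)
T_B = V + ((C−V)·d_B)·d_B = V + 4.6322·d_B = (-34.4147,-27.8733)
sweep = 180° − θ = 43.8918°

center=(-35.3028,-16.4113) T_A=(-26.7162,-24.0557) T_B=(-34.4147,-27.8733) sweep=43.8918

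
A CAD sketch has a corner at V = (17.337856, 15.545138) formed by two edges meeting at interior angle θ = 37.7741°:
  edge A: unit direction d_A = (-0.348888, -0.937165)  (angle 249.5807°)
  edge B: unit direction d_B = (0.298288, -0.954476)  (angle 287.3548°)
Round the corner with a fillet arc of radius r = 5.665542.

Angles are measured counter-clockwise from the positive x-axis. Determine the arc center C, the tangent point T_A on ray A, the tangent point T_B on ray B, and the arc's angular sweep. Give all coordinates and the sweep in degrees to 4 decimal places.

center=(16.8699,-1.9509) T_A=(11.5603,0.0258) T_B=(22.2775,-0.2609) sweep=142.2259

bisector direction at 268.4678° = (-0.026740,-0.999642)
center distance |VC| = r/sin(θ/2) = 5.665542/sin(18.8870°) = 17.502253
C = V + |VC|·bis = (16.8699,-1.9509)
T_A = V + ((C−V)·d_A)·d_A = V + 16.5599·d_A = (11.5603,0.0258)
T_B = V + ((C−V)·d_B)·d_B = V + 16.5599·d_B = (22.2775,-0.2609)
sweep = 180° − θ = 142.2259°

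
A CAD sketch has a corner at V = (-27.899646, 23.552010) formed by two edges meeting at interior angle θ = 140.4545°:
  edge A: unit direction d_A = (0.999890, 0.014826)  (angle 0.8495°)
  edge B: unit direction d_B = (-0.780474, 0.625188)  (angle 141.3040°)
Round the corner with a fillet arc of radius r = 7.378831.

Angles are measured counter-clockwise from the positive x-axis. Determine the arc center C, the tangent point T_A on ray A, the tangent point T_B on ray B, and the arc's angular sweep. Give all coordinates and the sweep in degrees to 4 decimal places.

bisector direction at 71.0768° = (0.324301,0.945954)
center distance |VC| = r/sin(θ/2) = 7.378831/sin(70.2272°) = 7.841130
C = V + |VC|·bis = (-25.3568,30.9694)
T_A = V + ((C−V)·d_A)·d_A = V + 2.6526·d_A = (-25.2474,23.5913)
T_B = V + ((C−V)·d_B)·d_B = V + 2.6526·d_B = (-29.9699,25.2104)
sweep = 180° − θ = 39.5455°

center=(-25.3568,30.9694) T_A=(-25.2474,23.5913) T_B=(-29.9699,25.2104) sweep=39.5455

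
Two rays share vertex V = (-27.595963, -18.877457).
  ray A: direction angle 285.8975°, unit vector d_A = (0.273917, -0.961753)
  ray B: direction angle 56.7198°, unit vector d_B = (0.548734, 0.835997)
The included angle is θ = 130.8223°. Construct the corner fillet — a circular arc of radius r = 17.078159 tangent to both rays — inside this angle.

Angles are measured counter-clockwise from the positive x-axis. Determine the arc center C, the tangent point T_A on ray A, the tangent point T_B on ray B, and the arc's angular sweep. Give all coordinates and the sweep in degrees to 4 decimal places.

center=(-9.0303,-21.7155) T_A=(-25.4553,-26.3935) T_B=(-23.3076,-12.3442) sweep=49.1777

bisector direction at 351.3087° = (0.988517,-0.151112)
center distance |VC| = r/sin(θ/2) = 17.078159/sin(65.4112°) = 18.781302
C = V + |VC|·bis = (-9.0303,-21.7155)
T_A = V + ((C−V)·d_A)·d_A = V + 7.8150·d_A = (-25.4553,-26.3935)
T_B = V + ((C−V)·d_B)·d_B = V + 7.8150·d_B = (-23.3076,-12.3442)
sweep = 180° − θ = 49.1777°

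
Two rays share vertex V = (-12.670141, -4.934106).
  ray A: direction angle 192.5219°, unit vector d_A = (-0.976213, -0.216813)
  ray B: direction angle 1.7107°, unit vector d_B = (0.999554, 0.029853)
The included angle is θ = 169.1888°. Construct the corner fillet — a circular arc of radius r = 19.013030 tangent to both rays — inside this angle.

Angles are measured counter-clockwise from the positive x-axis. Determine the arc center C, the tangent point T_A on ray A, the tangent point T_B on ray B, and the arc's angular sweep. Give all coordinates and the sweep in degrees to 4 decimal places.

center=(-10.3042,-23.8850) T_A=(-14.4265,-5.3242) T_B=(-10.8718,-4.8804) sweep=10.8112

bisector direction at 277.1163° = (0.123884,-0.992297)
center distance |VC| = r/sin(θ/2) = 19.013030/sin(84.5944°) = 19.097963
C = V + |VC|·bis = (-10.3042,-23.8850)
T_A = V + ((C−V)·d_A)·d_A = V + 1.7991·d_A = (-14.4265,-5.3242)
T_B = V + ((C−V)·d_B)·d_B = V + 1.7991·d_B = (-10.8718,-4.8804)
sweep = 180° − θ = 10.8112°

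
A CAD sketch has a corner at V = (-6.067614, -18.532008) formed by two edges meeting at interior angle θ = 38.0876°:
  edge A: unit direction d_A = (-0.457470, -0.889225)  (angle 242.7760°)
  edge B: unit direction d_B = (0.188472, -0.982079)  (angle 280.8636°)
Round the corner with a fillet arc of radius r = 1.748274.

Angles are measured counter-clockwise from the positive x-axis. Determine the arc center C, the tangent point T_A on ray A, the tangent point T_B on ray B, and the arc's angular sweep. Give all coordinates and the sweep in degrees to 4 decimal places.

bisector direction at 261.8198° = (-0.142287,-0.989825)
center distance |VC| = r/sin(θ/2) = 1.748274/sin(19.0438°) = 5.358023
C = V + |VC|·bis = (-6.8300,-23.8355)
T_A = V + ((C−V)·d_A)·d_A = V + 5.0648·d_A = (-8.3846,-23.0357)
T_B = V + ((C−V)·d_B)·d_B = V + 5.0648·d_B = (-5.1130,-23.5060)
sweep = 180° − θ = 141.9124°

center=(-6.8300,-23.8355) T_A=(-8.3846,-23.0357) T_B=(-5.1130,-23.5060) sweep=141.9124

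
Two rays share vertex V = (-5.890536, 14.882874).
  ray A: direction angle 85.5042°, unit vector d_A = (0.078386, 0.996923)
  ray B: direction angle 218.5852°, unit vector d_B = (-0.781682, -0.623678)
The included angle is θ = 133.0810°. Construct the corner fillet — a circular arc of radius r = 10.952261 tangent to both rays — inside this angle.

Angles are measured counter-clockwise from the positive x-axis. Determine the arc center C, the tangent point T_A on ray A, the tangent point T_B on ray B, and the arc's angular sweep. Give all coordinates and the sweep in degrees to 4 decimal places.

center=(-16.4365,20.4797) T_A=(-5.5180,19.6212) T_B=(-9.6058,11.9185) sweep=46.9190

bisector direction at 152.0447° = (-0.883314,0.468783)
center distance |VC| = r/sin(θ/2) = 10.952261/sin(66.5405°) = 11.939129
C = V + |VC|·bis = (-16.4365,20.4797)
T_A = V + ((C−V)·d_A)·d_A = V + 4.7530·d_A = (-5.5180,19.6212)
T_B = V + ((C−V)·d_B)·d_B = V + 4.7530·d_B = (-9.6058,11.9185)
sweep = 180° − θ = 46.9190°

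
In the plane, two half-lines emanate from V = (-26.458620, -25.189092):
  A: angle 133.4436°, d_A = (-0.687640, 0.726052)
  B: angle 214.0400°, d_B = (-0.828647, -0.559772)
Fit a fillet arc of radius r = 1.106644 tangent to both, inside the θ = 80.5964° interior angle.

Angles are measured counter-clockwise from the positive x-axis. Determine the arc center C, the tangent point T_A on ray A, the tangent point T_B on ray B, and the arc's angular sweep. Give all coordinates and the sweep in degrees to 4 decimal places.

bisector direction at 173.7418° = (-0.994041,0.109009)
center distance |VC| = r/sin(θ/2) = 1.106644/sin(40.2982°) = 1.711043
C = V + |VC|·bis = (-28.1595,-25.0026)
T_A = V + ((C−V)·d_A)·d_A = V + 1.3050·d_A = (-27.3560,-24.2416)
T_B = V + ((C−V)·d_B)·d_B = V + 1.3050·d_B = (-27.5400,-25.9196)
sweep = 180° − θ = 99.4036°

center=(-28.1595,-25.0026) T_A=(-27.3560,-24.2416) T_B=(-27.5400,-25.9196) sweep=99.4036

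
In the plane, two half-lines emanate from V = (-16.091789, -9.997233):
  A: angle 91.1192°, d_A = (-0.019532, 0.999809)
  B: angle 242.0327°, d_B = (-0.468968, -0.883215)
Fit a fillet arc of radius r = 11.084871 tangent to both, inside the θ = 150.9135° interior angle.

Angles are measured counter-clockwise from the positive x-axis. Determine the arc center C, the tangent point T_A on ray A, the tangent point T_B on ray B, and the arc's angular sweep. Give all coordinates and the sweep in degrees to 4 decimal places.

bisector direction at 166.5760° = (-0.972679,0.232156)
center distance |VC| = r/sin(θ/2) = 11.084871/sin(75.4567°) = 11.451806
C = V + |VC|·bis = (-27.2307,-7.3386)
T_A = V + ((C−V)·d_A)·d_A = V + 2.8757·d_A = (-16.1480,-7.1221)
T_B = V + ((C−V)·d_B)·d_B = V + 2.8757·d_B = (-17.4404,-12.5371)
sweep = 180° − θ = 29.0865°

center=(-27.2307,-7.3386) T_A=(-16.1480,-7.1221) T_B=(-17.4404,-12.5371) sweep=29.0865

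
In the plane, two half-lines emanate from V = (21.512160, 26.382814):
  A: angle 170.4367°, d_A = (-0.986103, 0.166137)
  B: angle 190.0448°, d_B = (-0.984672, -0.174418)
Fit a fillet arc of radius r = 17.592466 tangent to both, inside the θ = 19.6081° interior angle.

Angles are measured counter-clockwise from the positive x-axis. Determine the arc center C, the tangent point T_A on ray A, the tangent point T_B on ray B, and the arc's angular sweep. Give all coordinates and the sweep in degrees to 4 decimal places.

center=(-81.8024,25.9487) T_A=(-78.8796,43.2967) T_B=(-78.7339,8.6259) sweep=160.3919

bisector direction at 180.2408° = (-0.999991,-0.004202)
center distance |VC| = r/sin(θ/2) = 17.592466/sin(9.8041°) = 103.315442
C = V + |VC|·bis = (-81.8024,25.9487)
T_A = V + ((C−V)·d_A)·d_A = V + 101.8066·d_A = (-78.8796,43.2967)
T_B = V + ((C−V)·d_B)·d_B = V + 101.8066·d_B = (-78.7339,8.6259)
sweep = 180° − θ = 160.3919°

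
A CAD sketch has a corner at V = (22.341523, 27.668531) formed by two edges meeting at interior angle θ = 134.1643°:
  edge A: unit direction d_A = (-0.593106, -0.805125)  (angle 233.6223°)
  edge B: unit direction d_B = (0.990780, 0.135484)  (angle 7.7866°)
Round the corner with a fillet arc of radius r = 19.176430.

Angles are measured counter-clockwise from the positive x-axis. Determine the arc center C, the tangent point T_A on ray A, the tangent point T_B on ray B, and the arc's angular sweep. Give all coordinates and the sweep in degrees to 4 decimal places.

bisector direction at 300.7045° = (0.510610,-0.859813)
center distance |VC| = r/sin(θ/2) = 19.176430/sin(67.0821°) = 20.819864
C = V + |VC|·bis = (32.9723,9.7673)
T_A = V + ((C−V)·d_A)·d_A = V + 8.1075·d_A = (17.5329,21.1410)
T_B = V + ((C−V)·d_B)·d_B = V + 8.1075·d_B = (30.3743,28.7670)
sweep = 180° − θ = 45.8357°

center=(32.9723,9.7673) T_A=(17.5329,21.1410) T_B=(30.3743,28.7670) sweep=45.8357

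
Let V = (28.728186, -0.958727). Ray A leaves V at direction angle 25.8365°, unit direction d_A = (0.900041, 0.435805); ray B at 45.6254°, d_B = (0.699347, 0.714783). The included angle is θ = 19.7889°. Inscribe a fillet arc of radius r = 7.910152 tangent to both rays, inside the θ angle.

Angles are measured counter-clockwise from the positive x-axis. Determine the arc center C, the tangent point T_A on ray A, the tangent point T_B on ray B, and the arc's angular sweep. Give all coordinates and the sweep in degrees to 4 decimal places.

center=(66.0969,25.9241) T_A=(69.5442,18.8046) T_B=(60.4429,31.4560) sweep=160.2111

bisector direction at 35.7309° = (0.811768,0.583980)
center distance |VC| = r/sin(θ/2) = 7.910152/sin(9.8945°) = 46.033770
C = V + |VC|·bis = (66.0969,25.9241)
T_A = V + ((C−V)·d_A)·d_A = V + 45.3491·d_A = (69.5442,18.8046)
T_B = V + ((C−V)·d_B)·d_B = V + 45.3491·d_B = (60.4429,31.4560)
sweep = 180° − θ = 160.2111°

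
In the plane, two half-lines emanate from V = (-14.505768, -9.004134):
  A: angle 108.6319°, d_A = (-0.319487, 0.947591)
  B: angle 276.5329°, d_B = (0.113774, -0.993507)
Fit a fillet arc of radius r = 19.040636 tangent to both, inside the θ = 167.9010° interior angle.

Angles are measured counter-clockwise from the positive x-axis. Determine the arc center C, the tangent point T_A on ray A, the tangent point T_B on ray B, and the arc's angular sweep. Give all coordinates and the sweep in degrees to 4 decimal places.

bisector direction at 192.5824° = (-0.975984,-0.217843)
center distance |VC| = r/sin(θ/2) = 19.040636/sin(83.9505°) = 19.147263
C = V + |VC|·bis = (-33.1932,-13.1752)
T_A = V + ((C−V)·d_A)·d_A = V + 2.0179·d_A = (-15.1505,-7.0920)
T_B = V + ((C−V)·d_B)·d_B = V + 2.0179·d_B = (-14.2762,-11.0089)
sweep = 180° − θ = 12.0990°

center=(-33.1932,-13.1752) T_A=(-15.1505,-7.0920) T_B=(-14.2762,-11.0089) sweep=12.0990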